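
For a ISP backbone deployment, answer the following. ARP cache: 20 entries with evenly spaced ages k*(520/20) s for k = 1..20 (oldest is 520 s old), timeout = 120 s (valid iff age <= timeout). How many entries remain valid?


Ages are k * 520/20 s for k = 1..20 (spacing = 26.0000 s).
Entry k is valid iff k * 520/20 <= 120 iff k <= 20 * 120 / 520 = 4.6154
n_valid = floor(4.6154) = 4
(n_stale = 20 - 4 = 16)

4


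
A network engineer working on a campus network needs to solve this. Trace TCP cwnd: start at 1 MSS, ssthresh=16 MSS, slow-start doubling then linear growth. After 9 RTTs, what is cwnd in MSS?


RTT 0: cwnd = 1 MSS (initial)
RTT 1: cwnd = 2 MSS (slow start, doubled)
RTT 2: cwnd = 4 MSS (slow start, doubled)
RTT 3: cwnd = 8 MSS (slow start, doubled)
RTT 4: cwnd = 16 MSS (slow start, doubled)
RTT 5: cwnd = 17 MSS (congestion avoidance, +1)
RTT 6: cwnd = 18 MSS (congestion avoidance, +1)
RTT 7: cwnd = 19 MSS (congestion avoidance, +1)
RTT 8: cwnd = 20 MSS (congestion avoidance, +1)
RTT 9: cwnd = 21 MSS (congestion avoidance, +1)

21


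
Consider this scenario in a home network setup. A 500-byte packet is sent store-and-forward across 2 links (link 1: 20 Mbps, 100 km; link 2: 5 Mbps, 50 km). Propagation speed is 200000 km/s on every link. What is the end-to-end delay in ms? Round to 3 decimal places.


Packet = 500 bytes = 4000 bits. Store-and-forward: sum (t_trans + t_prop) per link.
Link 1: t_trans = 4000/(20*10^6) s = 0.2000 ms; t_prop = 100/200000 s = 0.5000 ms; subtotal = 0.7000 ms
Link 2: t_trans = 4000/(5*10^6) s = 0.8000 ms; t_prop = 50/200000 s = 0.2500 ms; subtotal = 1.0500 ms
End-to-end = 0.7000 + 1.0500 = 1.7500 ms -> 1.750 ms (3 dp)

1.750


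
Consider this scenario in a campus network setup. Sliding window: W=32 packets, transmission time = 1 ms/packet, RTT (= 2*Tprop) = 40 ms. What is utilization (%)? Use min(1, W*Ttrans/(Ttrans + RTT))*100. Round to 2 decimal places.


Given: W = 32, Ttrans = 1 ms, RTT = 40 ms (= 2 * Tprop, Tprop = 20 ms)
Cycle time = Ttrans + RTT = 1 + 40 = 41 ms (first packet sent until its ACK returns)
W * Ttrans = 32 * 1 = 32 ms of sending per cycle
W * Ttrans / (Ttrans + RTT) = 32 / 41 = 0.780488
U = min(1, 0.780488) = 0.780488
U% = 78.05%

78.05


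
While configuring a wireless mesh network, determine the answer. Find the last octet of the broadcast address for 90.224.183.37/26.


Given: IP = 90.224.183.37, prefix = /26
Host bits = 32 - 26 = 6
Network last octet = 37 AND mask = 0
Host part size = 2^6 - 1 = 63
Broadcast last octet = 0 OR 63 = 63

63


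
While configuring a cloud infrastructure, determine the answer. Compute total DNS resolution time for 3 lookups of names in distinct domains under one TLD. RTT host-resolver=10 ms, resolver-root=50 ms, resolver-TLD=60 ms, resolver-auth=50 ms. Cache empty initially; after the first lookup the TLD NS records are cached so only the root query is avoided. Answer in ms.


Lookup 1 (cold cache): local + root + TLD + auth = 10 + 50 + 60 + 50 = 170 ms
Lookups 2..3 (TLD NS cached -> skip root; new domain -> still ask TLD and auth): local + TLD + auth = 10 + 60 + 50 = 120 ms each
Remaining 2 lookups: 2 * 120 = 240 ms
Total = 170 + 240 = 410 ms

410


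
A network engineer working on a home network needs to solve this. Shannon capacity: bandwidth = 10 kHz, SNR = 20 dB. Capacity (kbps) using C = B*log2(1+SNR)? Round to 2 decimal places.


Given: B = 10 kHz, SNR = 20 dB
SNR linear = 10^(20/10) = 100
1 + SNR = 101
log2(101) = 6.6582114828
C = 10 * 1000 * 6.6582114828 = 66582.1148 bps
C = 66.582115 kbps -> 66.58 kbps (2 dp)

66.58


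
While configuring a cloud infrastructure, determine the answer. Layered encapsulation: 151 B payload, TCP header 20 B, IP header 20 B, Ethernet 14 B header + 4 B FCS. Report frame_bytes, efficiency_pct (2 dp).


TCP segment = 151 + 20 = 171 B
IP packet = 171 + 20 = 191 B
Ethernet frame = 191 + 14 + 4 = 209 B
Efficiency = app / frame = 151 / 209 = 0.722488 = 72.2488% -> 72.25% (2 dp)

209, 72.25


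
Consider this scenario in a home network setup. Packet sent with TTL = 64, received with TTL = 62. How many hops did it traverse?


Given: initial TTL = 64, received TTL = 62
Hops = initial TTL - received TTL
Hops = 64 - 62 = 2

2


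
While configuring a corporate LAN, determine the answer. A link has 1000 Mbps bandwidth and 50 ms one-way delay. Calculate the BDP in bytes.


Given: bandwidth = 1000 Mbps, delay = 50 ms
BDP in bits = 1000 * 10^6 * 50 / 1000
BDP in bits = 50000000
BDP in bytes = 50000000 / 8 = 6250000

6250000


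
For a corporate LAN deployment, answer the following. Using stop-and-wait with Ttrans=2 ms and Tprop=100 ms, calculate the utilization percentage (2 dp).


Given: Ttrans = 2 ms, Tprop = 100 ms
RTT = 2 * Tprop = 2 * 100 = 200 ms
U = Ttrans / (Ttrans + RTT)
U = 2 / (2 + 200)
U = 2 / 202 = 0.009901
U% = 0.99%

0.99


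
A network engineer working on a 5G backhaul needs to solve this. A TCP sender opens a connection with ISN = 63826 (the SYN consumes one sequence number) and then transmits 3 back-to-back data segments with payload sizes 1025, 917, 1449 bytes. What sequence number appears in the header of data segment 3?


The SYN occupies sequence number ISN = 63826, so the first data byte is ISN + 1 = 63827.
SEQ of data segment i = (ISN + 1) + sum of payload sizes of segments 1..i-1.
Segment 1: SEQ = 63827, payload = 1025 bytes
Segment 2: SEQ = 64852, payload = 917 bytes
Segment 3: SEQ = 65769, payload = 1449 bytes
SEQ of segment 3 = 63827 + 1025 + 917 = 65769

65769


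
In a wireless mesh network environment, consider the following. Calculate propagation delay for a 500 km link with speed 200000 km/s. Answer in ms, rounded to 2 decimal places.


Given: distance = 500 km, speed = 200000 km/s
Delay = distance / speed = 500 / 200000 seconds
Delay in ms = 500 * 1000 / 200000
Delay = 2.5000 ms
Rounded to 2 dp = 2.50 ms

2.50


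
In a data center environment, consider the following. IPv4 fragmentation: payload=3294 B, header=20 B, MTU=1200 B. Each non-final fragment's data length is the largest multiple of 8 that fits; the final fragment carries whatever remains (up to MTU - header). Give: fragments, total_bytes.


Max data per non-final fragment = floor((MTU - header)/8)*8 = floor((1200 - 20)/8)*8 = floor(1180/8)*8 = 1176 B
Final fragment needs no 8-byte alignment: it can carry up to MTU - header = 1180 B
Non-final fragments needed = ceil((payload - 1180) / 1176) = ceil(2114/1176) = ceil(1.7976) = 2
Number of fragments = 2 + 1 = 3
Fragment sizes (data): 2 * 1176 B + 942 B (last, 942 <= 1180 OK)
Total bytes sent = payload + n_frags * header = 3294 + 3*20 = 3294 + 60 = 3354 B

3, 3354


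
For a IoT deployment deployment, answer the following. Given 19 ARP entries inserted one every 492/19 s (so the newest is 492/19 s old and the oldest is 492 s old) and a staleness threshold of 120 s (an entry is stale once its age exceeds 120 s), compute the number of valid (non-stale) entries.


Ages are k * 492/19 s for k = 1..19 (spacing = 25.8947 s).
Entry k is valid iff k * 492/19 <= 120 iff k <= 19 * 120 / 492 = 4.6341
n_valid = floor(4.6341) = 4
(n_stale = 19 - 4 = 15)

4


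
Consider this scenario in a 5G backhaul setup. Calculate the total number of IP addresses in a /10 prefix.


Given: CIDR prefix /10
Host bits = 32 - 10 = 22
Total addresses = 2^22 = 4194304

4194304


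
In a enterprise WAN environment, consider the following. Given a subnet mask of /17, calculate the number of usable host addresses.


Given: subnet mask /17
Host bits = 32 - 17 = 15
Total addresses = 2^15 = 32768
Usable hosts = 32768 - 2 (network + broadcast) = 32766

32766


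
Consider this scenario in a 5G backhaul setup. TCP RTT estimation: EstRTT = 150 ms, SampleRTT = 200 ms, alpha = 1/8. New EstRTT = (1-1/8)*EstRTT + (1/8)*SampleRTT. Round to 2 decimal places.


Given: EstRTT = 150 ms, SampleRTT = 200 ms, alpha = 1/8
New EstRTT = (1 - alpha) * EstRTT + alpha * SampleRTT
(7/8) * 150 = 131.25
(1/8) * 200 = 25
New EstRTT = 131.25 + 25 = 156.25 ms -> 156.25 ms (2 dp)

156.25


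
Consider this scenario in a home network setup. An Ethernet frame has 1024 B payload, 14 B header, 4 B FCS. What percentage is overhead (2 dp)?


Given: payload = 1024 B, header = 14 B, trailer = 4 B
Overhead bytes = header + trailer = 14 + 4 = 18
Total frame = payload + overhead = 1024 + 18 = 1042
Overhead % = 18 / 1042 * 100 = 1.7274% -> 1.73% (2 dp)

1.73


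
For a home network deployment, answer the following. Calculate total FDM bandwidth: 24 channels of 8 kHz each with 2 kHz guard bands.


Given: 24 channels, 8 kHz each, guard = 2 kHz
Channel bandwidth = 24 * 8 = 192 kHz
Guard bands = 23 gaps * 2 kHz = 46 kHz
Total = 192 + 46 = 238 kHz

238


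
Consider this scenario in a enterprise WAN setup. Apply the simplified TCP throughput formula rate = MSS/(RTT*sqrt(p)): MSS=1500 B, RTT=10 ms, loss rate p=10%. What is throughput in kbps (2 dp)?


Given: MSS = 1500 bytes, RTT = 10 ms, loss = 10%
RTT in seconds = 10 / 1000 = 0.01
Loss rate = 10% = 0.1
sqrt(loss) = sqrt(0.1) = 0.316227766017
Throughput (bytes/s) = 1500 / (0.01 * 0.316227766017) = 474341.6490
Throughput (kbps) = 474341.6490 * 8 / 1000 = 3794.733192 -> 3794.73 kbps (2 dp)

3794.73


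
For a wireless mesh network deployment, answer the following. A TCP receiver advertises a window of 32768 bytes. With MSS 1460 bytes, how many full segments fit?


Given: RWND = 32768 bytes, MSS = 1460 bytes
Full segments = floor(RWND / MSS)
Full segments = floor(32768 / 1460)
Full segments = floor(22.4438) = 22

22


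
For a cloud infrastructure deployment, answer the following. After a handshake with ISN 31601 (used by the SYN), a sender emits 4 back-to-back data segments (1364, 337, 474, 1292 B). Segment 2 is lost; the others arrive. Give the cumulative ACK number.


SYN uses sequence number 31601; first data byte = ISN + 1 = 31602.
Segment 1: SEQ = 31602, len = 1364 B, covers [31602, 32965]
Segment 2: SEQ = 32966, len = 337 B, covers [32966, 33302] [LOST]
Segment 3: SEQ = 33303, len = 474 B, covers [33303, 33776]
Segment 4: SEQ = 33777, len = 1292 B, covers [33777, 35068]
In-order data received: bytes [31602, 32965] (segments 1..1).
Segment 2 missing -> gap begins at byte 32966; later segments buffered out of order.
Cumulative ACK = next expected in-order byte = 31602 + 1364 = 32966

32966


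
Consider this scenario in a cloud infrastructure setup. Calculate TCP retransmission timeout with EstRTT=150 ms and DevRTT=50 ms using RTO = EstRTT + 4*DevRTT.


Given: EstRTT = 150 ms, DevRTT = 50 ms
Timeout = EstRTT + 4 * DevRTT
4 * DevRTT = 4 * 50 = 200
Timeout = 150 + 200 = 350 ms

350


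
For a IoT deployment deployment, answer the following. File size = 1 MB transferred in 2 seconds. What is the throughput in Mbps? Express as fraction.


Given: file = 1 MB, time = 2 s
File in Mb = 1 * 8 = 8 Mb
Throughput = 8 / 2 Mbps
Throughput = 4 Mbps

4


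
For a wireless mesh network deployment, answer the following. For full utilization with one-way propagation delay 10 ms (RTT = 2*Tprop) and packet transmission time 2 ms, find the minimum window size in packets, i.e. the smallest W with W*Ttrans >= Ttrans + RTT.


Given: Ttrans = 2 ms, RTT = 20 ms (= 2 * Tprop, Tprop = 10 ms)
Time until first ACK returns = Ttrans + RTT = 2 + 20 = 22 ms
Need W * Ttrans >= Ttrans + RTT  ->  W >= (Ttrans + RTT) / Ttrans
(Ttrans + RTT) / Ttrans = 22 / 2 = 11
W_min = ceil(11) = 11

11


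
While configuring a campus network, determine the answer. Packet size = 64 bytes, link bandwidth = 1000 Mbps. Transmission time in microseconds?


Given: packet = 64 bytes, bandwidth = 1000 Mbps
Packet in bits = 64 * 8 = 512 bits
Bandwidth = 1000 * 10^6 = 1000000000 bps
Time = 512 / 1000000000 seconds
Time in us = 512 * 10^6 / 1000000000 = 0.512

0.512


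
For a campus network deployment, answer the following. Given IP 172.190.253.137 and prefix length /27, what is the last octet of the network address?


Given: IP = 172.190.253.137, prefix = /27
Subnet mask = 255.255.255.224
Last octet of IP: 137
Last octet of mask: 224
Network last octet = 137 AND 224 = 128

128


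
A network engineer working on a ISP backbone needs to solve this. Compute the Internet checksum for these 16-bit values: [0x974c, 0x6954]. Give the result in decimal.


Given words: [0x974c, 0x6954]
Step 1: Sum all words
Raw sum = 38732 + 26964 = 65696
Step 2: Fold carry: (160 + 1) = 161
One's complement = ~161 & 0xFFFF = 65374

65374


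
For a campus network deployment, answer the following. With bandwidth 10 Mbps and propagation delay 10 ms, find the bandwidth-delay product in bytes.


Given: bandwidth = 10 Mbps, delay = 10 ms
BDP in bits = 10 * 10^6 * 10 / 1000
BDP in bits = 100000
BDP in bytes = 100000 / 8 = 12500

12500


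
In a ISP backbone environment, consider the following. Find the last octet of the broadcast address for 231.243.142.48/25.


Given: IP = 231.243.142.48, prefix = /25
Host bits = 32 - 25 = 7
Network last octet = 48 AND mask = 0
Host part size = 2^7 - 1 = 127
Broadcast last octet = 0 OR 127 = 127

127


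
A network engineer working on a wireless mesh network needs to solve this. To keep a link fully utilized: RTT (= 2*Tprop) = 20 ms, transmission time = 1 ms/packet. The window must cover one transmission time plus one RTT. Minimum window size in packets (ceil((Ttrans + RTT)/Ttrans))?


Given: Ttrans = 1 ms, RTT = 20 ms (= 2 * Tprop, Tprop = 10 ms)
Time until first ACK returns = Ttrans + RTT = 1 + 20 = 21 ms
Need W * Ttrans >= Ttrans + RTT  ->  W >= (Ttrans + RTT) / Ttrans
(Ttrans + RTT) / Ttrans = 21 / 1 = 21
W_min = ceil(21) = 21

21


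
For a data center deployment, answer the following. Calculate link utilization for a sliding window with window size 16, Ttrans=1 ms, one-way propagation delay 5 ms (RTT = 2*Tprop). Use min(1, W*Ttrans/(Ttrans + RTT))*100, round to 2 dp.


Given: W = 16, Ttrans = 1 ms, RTT = 10 ms (= 2 * Tprop, Tprop = 5 ms)
Cycle time = Ttrans + RTT = 1 + 10 = 11 ms (first packet sent until its ACK returns)
W * Ttrans = 16 * 1 = 16 ms of sending per cycle
W * Ttrans / (Ttrans + RTT) = 16 / 11 = 1.454545
U = min(1, 1.454545) = 1.000000
U% = 100.00%

100.00


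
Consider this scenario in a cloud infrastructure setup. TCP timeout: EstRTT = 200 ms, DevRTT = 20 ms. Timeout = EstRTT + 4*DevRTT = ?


Given: EstRTT = 200 ms, DevRTT = 20 ms
Timeout = EstRTT + 4 * DevRTT
4 * DevRTT = 4 * 20 = 80
Timeout = 200 + 80 = 280 ms

280


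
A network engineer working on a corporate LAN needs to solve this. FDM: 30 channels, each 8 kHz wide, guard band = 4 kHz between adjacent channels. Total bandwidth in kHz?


Given: 30 channels, 8 kHz each, guard = 4 kHz
Channel bandwidth = 30 * 8 = 240 kHz
Guard bands = 29 gaps * 4 kHz = 116 kHz
Total = 240 + 116 = 356 kHz

356


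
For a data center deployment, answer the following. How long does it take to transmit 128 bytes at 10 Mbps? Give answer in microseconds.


Given: packet = 128 bytes, bandwidth = 10 Mbps
Packet in bits = 128 * 8 = 1024 bits
Bandwidth = 10 * 10^6 = 10000000 bps
Time = 1024 / 10000000 seconds
Time in us = 1024 * 10^6 / 10000000 = 102.4

102.4


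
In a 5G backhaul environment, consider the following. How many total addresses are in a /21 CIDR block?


Given: CIDR prefix /21
Host bits = 32 - 21 = 11
Total addresses = 2^11 = 2048

2048


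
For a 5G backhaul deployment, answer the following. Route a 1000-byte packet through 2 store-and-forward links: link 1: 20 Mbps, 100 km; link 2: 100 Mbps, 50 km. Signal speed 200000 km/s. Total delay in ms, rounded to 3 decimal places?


Packet = 1000 bytes = 8000 bits. Store-and-forward: sum (t_trans + t_prop) per link.
Link 1: t_trans = 8000/(20*10^6) s = 0.4000 ms; t_prop = 100/200000 s = 0.5000 ms; subtotal = 0.9000 ms
Link 2: t_trans = 8000/(100*10^6) s = 0.0800 ms; t_prop = 50/200000 s = 0.2500 ms; subtotal = 0.3300 ms
End-to-end = 0.9000 + 0.3300 = 1.2300 ms -> 1.230 ms (3 dp)

1.230


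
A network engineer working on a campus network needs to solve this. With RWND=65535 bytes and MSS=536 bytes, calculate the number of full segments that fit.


Given: RWND = 65535 bytes, MSS = 536 bytes
Full segments = floor(RWND / MSS)
Full segments = floor(65535 / 536)
Full segments = floor(122.2668) = 122

122


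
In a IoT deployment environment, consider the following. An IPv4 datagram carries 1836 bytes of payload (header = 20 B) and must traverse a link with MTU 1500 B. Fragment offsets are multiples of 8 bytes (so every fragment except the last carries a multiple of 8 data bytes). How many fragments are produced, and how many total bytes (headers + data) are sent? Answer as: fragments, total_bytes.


Max data per non-final fragment = floor((MTU - header)/8)*8 = floor((1500 - 20)/8)*8 = floor(1480/8)*8 = 1480 B
Final fragment needs no 8-byte alignment: it can carry up to MTU - header = 1480 B
Non-final fragments needed = ceil((payload - 1480) / 1480) = ceil(356/1480) = ceil(0.2405) = 1
Number of fragments = 1 + 1 = 2
Fragment sizes (data): 1 * 1480 B + 356 B (last, 356 <= 1480 OK)
Total bytes sent = payload + n_frags * header = 1836 + 2*20 = 1836 + 40 = 1876 B

2, 1876


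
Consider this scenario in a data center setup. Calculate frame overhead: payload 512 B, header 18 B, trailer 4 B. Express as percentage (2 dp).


Given: payload = 512 B, header = 18 B, trailer = 4 B
Overhead bytes = header + trailer = 18 + 4 = 22
Total frame = payload + overhead = 512 + 22 = 534
Overhead % = 22 / 534 * 100 = 4.1199% -> 4.12% (2 dp)

4.12


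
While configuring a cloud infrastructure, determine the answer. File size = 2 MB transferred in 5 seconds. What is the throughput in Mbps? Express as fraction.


Given: file = 2 MB, time = 5 s
File in Mb = 2 * 8 = 16 Mb
Throughput = 16 / 5 Mbps
Throughput = 16/5 Mbps

16/5


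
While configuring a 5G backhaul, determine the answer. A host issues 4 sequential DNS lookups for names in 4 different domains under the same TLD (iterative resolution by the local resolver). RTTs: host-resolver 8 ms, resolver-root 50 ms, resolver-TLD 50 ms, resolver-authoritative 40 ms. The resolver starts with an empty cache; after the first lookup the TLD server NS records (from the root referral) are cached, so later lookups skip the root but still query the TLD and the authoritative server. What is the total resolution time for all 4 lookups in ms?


Lookup 1 (cold cache): local + root + TLD + auth = 8 + 50 + 50 + 40 = 148 ms
Lookups 2..4 (TLD NS cached -> skip root; new domain -> still ask TLD and auth): local + TLD + auth = 8 + 50 + 40 = 98 ms each
Remaining 3 lookups: 3 * 98 = 294 ms
Total = 148 + 294 = 442 ms

442


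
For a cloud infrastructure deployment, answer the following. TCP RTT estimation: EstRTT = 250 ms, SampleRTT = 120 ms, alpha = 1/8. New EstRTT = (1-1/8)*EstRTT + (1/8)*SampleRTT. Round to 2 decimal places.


Given: EstRTT = 250 ms, SampleRTT = 120 ms, alpha = 1/8
New EstRTT = (1 - alpha) * EstRTT + alpha * SampleRTT
(7/8) * 250 = 218.75
(1/8) * 120 = 15
New EstRTT = 218.75 + 15 = 233.75 ms -> 233.75 ms (2 dp)

233.75


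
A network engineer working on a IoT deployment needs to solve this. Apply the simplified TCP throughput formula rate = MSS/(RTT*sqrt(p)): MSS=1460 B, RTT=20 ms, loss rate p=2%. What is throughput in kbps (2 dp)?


Given: MSS = 1460 bytes, RTT = 20 ms, loss = 2%
RTT in seconds = 20 / 1000 = 0.02
Loss rate = 2% = 0.02
sqrt(loss) = sqrt(0.02) = 0.141421356237
Throughput (bytes/s) = 1460 / (0.02 * 0.141421356237) = 516187.9503
Throughput (kbps) = 516187.9503 * 8 / 1000 = 4129.503602 -> 4129.50 kbps (2 dp)

4129.50


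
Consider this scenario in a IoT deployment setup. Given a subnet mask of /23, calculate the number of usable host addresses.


Given: subnet mask /23
Host bits = 32 - 23 = 9
Total addresses = 2^9 = 512
Usable hosts = 512 - 2 (network + broadcast) = 510

510


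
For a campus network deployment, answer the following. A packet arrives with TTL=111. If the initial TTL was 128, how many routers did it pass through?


Given: initial TTL = 128, received TTL = 111
Hops = initial TTL - received TTL
Hops = 128 - 111 = 17

17


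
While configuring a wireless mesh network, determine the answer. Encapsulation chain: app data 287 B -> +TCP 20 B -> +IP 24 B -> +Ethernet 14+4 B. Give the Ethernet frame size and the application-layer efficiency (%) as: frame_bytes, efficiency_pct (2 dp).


TCP segment = 287 + 20 = 307 B
IP packet = 307 + 24 = 331 B
Ethernet frame = 331 + 14 + 4 = 349 B
Efficiency = app / frame = 287 / 349 = 0.822350 = 82.2350% -> 82.23% (2 dp)

349, 82.23


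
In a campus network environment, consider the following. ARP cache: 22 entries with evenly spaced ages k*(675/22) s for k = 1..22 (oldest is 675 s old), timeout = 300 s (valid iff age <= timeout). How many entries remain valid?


Ages are k * 675/22 s for k = 1..22 (spacing = 30.6818 s).
Entry k is valid iff k * 675/22 <= 300 iff k <= 22 * 300 / 675 = 9.7778
n_valid = floor(9.7778) = 9
(n_stale = 22 - 9 = 13)

9


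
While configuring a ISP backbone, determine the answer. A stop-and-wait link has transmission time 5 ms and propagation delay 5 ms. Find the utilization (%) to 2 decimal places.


Given: Ttrans = 5 ms, Tprop = 5 ms
RTT = 2 * Tprop = 2 * 5 = 10 ms
U = Ttrans / (Ttrans + RTT)
U = 5 / (5 + 10)
U = 5 / 15 = 0.333333
U% = 33.33%

33.33


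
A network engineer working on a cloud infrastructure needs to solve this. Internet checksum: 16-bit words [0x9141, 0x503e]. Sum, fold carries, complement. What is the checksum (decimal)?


Given words: [0x9141, 0x503e]
Step 1: Sum all words
Raw sum = 37185 + 20542 = 57727
One's complement = ~57727 & 0xFFFF = 7808

7808


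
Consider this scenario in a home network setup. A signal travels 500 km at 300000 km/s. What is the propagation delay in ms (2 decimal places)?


Given: distance = 500 km, speed = 300000 km/s
Delay = distance / speed = 500 / 300000 seconds
Delay in ms = 500 * 1000 / 300000
Delay = 1.6667 ms
Rounded to 2 dp = 1.67 ms

1.67


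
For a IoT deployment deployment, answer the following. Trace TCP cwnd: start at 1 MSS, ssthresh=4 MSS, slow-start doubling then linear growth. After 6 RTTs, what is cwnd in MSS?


RTT 0: cwnd = 1 MSS (initial)
RTT 1: cwnd = 2 MSS (slow start, doubled)
RTT 2: cwnd = 4 MSS (slow start, doubled)
RTT 3: cwnd = 5 MSS (congestion avoidance, +1)
RTT 4: cwnd = 6 MSS (congestion avoidance, +1)
RTT 5: cwnd = 7 MSS (congestion avoidance, +1)
RTT 6: cwnd = 8 MSS (congestion avoidance, +1)

8


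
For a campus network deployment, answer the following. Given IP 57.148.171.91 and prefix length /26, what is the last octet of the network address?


Given: IP = 57.148.171.91, prefix = /26
Subnet mask = 255.255.255.192
Last octet of IP: 91
Last octet of mask: 192
Network last octet = 91 AND 192 = 64

64


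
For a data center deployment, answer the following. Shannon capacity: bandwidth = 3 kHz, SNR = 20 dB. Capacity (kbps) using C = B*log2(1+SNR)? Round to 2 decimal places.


Given: B = 3 kHz, SNR = 20 dB
SNR linear = 10^(20/10) = 100
1 + SNR = 101
log2(101) = 6.6582114828
C = 3 * 1000 * 6.6582114828 = 19974.6344 bps
C = 19.974634 kbps -> 19.97 kbps (2 dp)

19.97


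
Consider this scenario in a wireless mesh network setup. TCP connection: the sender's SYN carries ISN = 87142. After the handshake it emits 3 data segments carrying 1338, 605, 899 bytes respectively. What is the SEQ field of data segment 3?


The SYN occupies sequence number ISN = 87142, so the first data byte is ISN + 1 = 87143.
SEQ of data segment i = (ISN + 1) + sum of payload sizes of segments 1..i-1.
Segment 1: SEQ = 87143, payload = 1338 bytes
Segment 2: SEQ = 88481, payload = 605 bytes
Segment 3: SEQ = 89086, payload = 899 bytes
SEQ of segment 3 = 87143 + 1338 + 605 = 89086

89086


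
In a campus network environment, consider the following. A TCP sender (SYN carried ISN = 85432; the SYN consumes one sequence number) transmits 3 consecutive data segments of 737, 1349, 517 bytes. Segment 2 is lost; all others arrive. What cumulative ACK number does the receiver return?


SYN uses sequence number 85432; first data byte = ISN + 1 = 85433.
Segment 1: SEQ = 85433, len = 737 B, covers [85433, 86169]
Segment 2: SEQ = 86170, len = 1349 B, covers [86170, 87518] [LOST]
Segment 3: SEQ = 87519, len = 517 B, covers [87519, 88035]
In-order data received: bytes [85433, 86169] (segments 1..1).
Segment 2 missing -> gap begins at byte 86170; later segments buffered out of order.
Cumulative ACK = next expected in-order byte = 85433 + 737 = 86170

86170


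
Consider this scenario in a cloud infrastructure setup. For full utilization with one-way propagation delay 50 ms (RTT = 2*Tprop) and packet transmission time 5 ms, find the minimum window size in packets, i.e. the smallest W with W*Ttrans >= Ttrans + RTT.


Given: Ttrans = 5 ms, RTT = 100 ms (= 2 * Tprop, Tprop = 50 ms)
Time until first ACK returns = Ttrans + RTT = 5 + 100 = 105 ms
Need W * Ttrans >= Ttrans + RTT  ->  W >= (Ttrans + RTT) / Ttrans
(Ttrans + RTT) / Ttrans = 105 / 5 = 21
W_min = ceil(21) = 21

21


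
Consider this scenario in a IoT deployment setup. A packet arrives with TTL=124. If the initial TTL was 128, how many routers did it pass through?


Given: initial TTL = 128, received TTL = 124
Hops = initial TTL - received TTL
Hops = 128 - 124 = 4

4


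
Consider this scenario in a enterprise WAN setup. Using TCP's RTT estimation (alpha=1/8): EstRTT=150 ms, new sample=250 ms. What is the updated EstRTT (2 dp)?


Given: EstRTT = 150 ms, SampleRTT = 250 ms, alpha = 1/8
New EstRTT = (1 - alpha) * EstRTT + alpha * SampleRTT
(7/8) * 150 = 131.25
(1/8) * 250 = 31.25
New EstRTT = 131.25 + 31.25 = 162.5 ms -> 162.50 ms (2 dp)

162.50


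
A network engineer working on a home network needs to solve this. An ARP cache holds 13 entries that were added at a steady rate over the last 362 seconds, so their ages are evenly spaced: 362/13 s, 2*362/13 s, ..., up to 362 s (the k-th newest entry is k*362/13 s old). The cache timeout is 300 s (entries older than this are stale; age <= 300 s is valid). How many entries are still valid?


Ages are k * 362/13 s for k = 1..13 (spacing = 27.8462 s).
Entry k is valid iff k * 362/13 <= 300 iff k <= 13 * 300 / 362 = 10.7735
n_valid = floor(10.7735) = 10
(n_stale = 13 - 10 = 3)

10


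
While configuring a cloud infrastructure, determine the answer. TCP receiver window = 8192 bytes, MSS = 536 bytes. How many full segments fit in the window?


Given: RWND = 8192 bytes, MSS = 536 bytes
Full segments = floor(RWND / MSS)
Full segments = floor(8192 / 536)
Full segments = floor(15.2836) = 15

15


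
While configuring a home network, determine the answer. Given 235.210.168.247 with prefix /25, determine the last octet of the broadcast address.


Given: IP = 235.210.168.247, prefix = /25
Host bits = 32 - 25 = 7
Network last octet = 247 AND mask = 128
Host part size = 2^7 - 1 = 127
Broadcast last octet = 128 OR 127 = 255

255


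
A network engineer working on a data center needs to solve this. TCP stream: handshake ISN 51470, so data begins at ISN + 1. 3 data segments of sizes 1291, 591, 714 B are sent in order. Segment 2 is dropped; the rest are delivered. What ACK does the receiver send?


SYN uses sequence number 51470; first data byte = ISN + 1 = 51471.
Segment 1: SEQ = 51471, len = 1291 B, covers [51471, 52761]
Segment 2: SEQ = 52762, len = 591 B, covers [52762, 53352] [LOST]
Segment 3: SEQ = 53353, len = 714 B, covers [53353, 54066]
In-order data received: bytes [51471, 52761] (segments 1..1).
Segment 2 missing -> gap begins at byte 52762; later segments buffered out of order.
Cumulative ACK = next expected in-order byte = 51471 + 1291 = 52762

52762


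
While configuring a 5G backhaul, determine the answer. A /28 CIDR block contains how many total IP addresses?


Given: CIDR prefix /28
Host bits = 32 - 28 = 4
Total addresses = 2^4 = 16

16


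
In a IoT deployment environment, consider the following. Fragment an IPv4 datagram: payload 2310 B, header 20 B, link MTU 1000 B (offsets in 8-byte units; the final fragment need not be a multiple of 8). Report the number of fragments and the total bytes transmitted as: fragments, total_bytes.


Max data per non-final fragment = floor((MTU - header)/8)*8 = floor((1000 - 20)/8)*8 = floor(980/8)*8 = 976 B
Final fragment needs no 8-byte alignment: it can carry up to MTU - header = 980 B
Non-final fragments needed = ceil((payload - 980) / 976) = ceil(1330/976) = ceil(1.3627) = 2
Number of fragments = 2 + 1 = 3
Fragment sizes (data): 2 * 976 B + 358 B (last, 358 <= 980 OK)
Total bytes sent = payload + n_frags * header = 2310 + 3*20 = 2310 + 60 = 2370 B

3, 2370


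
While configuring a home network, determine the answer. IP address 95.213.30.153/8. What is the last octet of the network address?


Given: IP = 95.213.30.153, prefix = /8
Subnet mask = 255.0.0.0
Last octet of IP: 153
Last octet of mask: 0
Network last octet = 153 AND 0 = 0

0


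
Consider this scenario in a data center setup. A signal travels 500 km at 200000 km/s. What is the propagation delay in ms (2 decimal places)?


Given: distance = 500 km, speed = 200000 km/s
Delay = distance / speed = 500 / 200000 seconds
Delay in ms = 500 * 1000 / 200000
Delay = 2.5000 ms
Rounded to 2 dp = 2.50 ms

2.50


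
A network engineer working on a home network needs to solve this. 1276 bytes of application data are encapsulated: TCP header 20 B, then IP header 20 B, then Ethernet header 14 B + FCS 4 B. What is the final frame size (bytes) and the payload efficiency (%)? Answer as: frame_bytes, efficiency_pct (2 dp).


TCP segment = 1276 + 20 = 1296 B
IP packet = 1296 + 20 = 1316 B
Ethernet frame = 1316 + 14 + 4 = 1334 B
Efficiency = app / frame = 1276 / 1334 = 0.956522 = 95.6522% -> 95.65% (2 dp)

1334, 95.65


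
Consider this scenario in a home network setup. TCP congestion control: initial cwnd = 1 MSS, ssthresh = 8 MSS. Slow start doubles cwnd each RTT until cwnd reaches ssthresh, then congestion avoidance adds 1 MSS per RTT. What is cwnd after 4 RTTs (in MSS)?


RTT 0: cwnd = 1 MSS (initial)
RTT 1: cwnd = 2 MSS (slow start, doubled)
RTT 2: cwnd = 4 MSS (slow start, doubled)
RTT 3: cwnd = 8 MSS (slow start, doubled)
RTT 4: cwnd = 9 MSS (congestion avoidance, +1)

9


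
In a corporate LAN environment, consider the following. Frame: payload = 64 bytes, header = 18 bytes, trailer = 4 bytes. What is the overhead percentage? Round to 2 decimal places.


Given: payload = 64 B, header = 18 B, trailer = 4 B
Overhead bytes = header + trailer = 18 + 4 = 22
Total frame = payload + overhead = 64 + 22 = 86
Overhead % = 22 / 86 * 100 = 25.5814% -> 25.58% (2 dp)

25.58


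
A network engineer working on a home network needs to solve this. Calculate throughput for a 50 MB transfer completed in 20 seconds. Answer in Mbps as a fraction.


Given: file = 50 MB, time = 20 s
File in Mb = 50 * 8 = 400 Mb
Throughput = 400 / 20 Mbps
Throughput = 20 Mbps

20


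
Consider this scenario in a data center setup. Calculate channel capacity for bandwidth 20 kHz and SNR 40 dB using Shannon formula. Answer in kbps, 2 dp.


Given: B = 20 kHz, SNR = 40 dB
SNR linear = 10^(40/10) = 10000
1 + SNR = 10001
log2(10001) = 13.2878566418
C = 20 * 1000 * 13.2878566418 = 265757.1328 bps
C = 265.757133 kbps -> 265.76 kbps (2 dp)

265.76


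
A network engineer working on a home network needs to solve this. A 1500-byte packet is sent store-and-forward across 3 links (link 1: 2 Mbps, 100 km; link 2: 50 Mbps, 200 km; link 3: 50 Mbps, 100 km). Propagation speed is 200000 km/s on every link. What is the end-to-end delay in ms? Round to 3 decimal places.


Packet = 1500 bytes = 12000 bits. Store-and-forward: sum (t_trans + t_prop) per link.
Link 1: t_trans = 12000/(2*10^6) s = 6.0000 ms; t_prop = 100/200000 s = 0.5000 ms; subtotal = 6.5000 ms
Link 2: t_trans = 12000/(50*10^6) s = 0.2400 ms; t_prop = 200/200000 s = 1.0000 ms; subtotal = 1.2400 ms
Link 3: t_trans = 12000/(50*10^6) s = 0.2400 ms; t_prop = 100/200000 s = 0.5000 ms; subtotal = 0.7400 ms
End-to-end = 6.5000 + 1.2400 + 0.7400 = 8.4800 ms -> 8.480 ms (3 dp)

8.480


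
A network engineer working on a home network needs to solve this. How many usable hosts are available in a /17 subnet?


Given: subnet mask /17
Host bits = 32 - 17 = 15
Total addresses = 2^15 = 32768
Usable hosts = 32768 - 2 (network + broadcast) = 32766

32766


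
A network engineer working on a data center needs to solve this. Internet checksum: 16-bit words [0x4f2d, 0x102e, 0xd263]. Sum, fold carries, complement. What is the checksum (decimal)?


Given words: [0x4f2d, 0x102e, 0xd263]
Step 1: Sum all words
Raw sum = 20269 + 4142 + 53859 = 78270
Step 2: Fold carry: (12734 + 1) = 12735
One's complement = ~12735 & 0xFFFF = 52800

52800


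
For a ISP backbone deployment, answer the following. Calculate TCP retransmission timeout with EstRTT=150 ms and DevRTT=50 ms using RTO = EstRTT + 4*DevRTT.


Given: EstRTT = 150 ms, DevRTT = 50 ms
Timeout = EstRTT + 4 * DevRTT
4 * DevRTT = 4 * 50 = 200
Timeout = 150 + 200 = 350 ms

350


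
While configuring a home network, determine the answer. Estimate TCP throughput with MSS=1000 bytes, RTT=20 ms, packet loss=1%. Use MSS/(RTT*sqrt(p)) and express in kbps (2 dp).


Given: MSS = 1000 bytes, RTT = 20 ms, loss = 1%
RTT in seconds = 20 / 1000 = 0.02
Loss rate = 1% = 0.01
sqrt(loss) = sqrt(0.01) = 0.1
Throughput (bytes/s) = 1000 / (0.02 * 0.1) = 500000.0000
Throughput (kbps) = 500000.0000 * 8 / 1000 = 4000.000000 -> 4000.00 kbps (2 dp)

4000.00


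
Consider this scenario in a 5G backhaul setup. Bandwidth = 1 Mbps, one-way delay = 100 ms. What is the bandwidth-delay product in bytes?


Given: bandwidth = 1 Mbps, delay = 100 ms
BDP in bits = 1 * 10^6 * 100 / 1000
BDP in bits = 100000
BDP in bytes = 100000 / 8 = 12500

12500


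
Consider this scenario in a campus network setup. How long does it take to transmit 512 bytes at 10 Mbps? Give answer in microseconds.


Given: packet = 512 bytes, bandwidth = 10 Mbps
Packet in bits = 512 * 8 = 4096 bits
Bandwidth = 10 * 10^6 = 10000000 bps
Time = 4096 / 10000000 seconds
Time in us = 4096 * 10^6 / 10000000 = 409.6

409.6


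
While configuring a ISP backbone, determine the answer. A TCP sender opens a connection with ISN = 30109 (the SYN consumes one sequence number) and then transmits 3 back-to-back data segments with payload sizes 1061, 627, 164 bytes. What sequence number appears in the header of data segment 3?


The SYN occupies sequence number ISN = 30109, so the first data byte is ISN + 1 = 30110.
SEQ of data segment i = (ISN + 1) + sum of payload sizes of segments 1..i-1.
Segment 1: SEQ = 30110, payload = 1061 bytes
Segment 2: SEQ = 31171, payload = 627 bytes
Segment 3: SEQ = 31798, payload = 164 bytes
SEQ of segment 3 = 30110 + 1061 + 627 = 31798

31798


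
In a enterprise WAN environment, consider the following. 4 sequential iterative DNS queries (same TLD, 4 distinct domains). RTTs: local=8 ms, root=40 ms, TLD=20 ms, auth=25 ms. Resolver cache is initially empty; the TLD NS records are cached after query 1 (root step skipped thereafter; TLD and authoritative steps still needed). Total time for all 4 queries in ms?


Lookup 1 (cold cache): local + root + TLD + auth = 8 + 40 + 20 + 25 = 93 ms
Lookups 2..4 (TLD NS cached -> skip root; new domain -> still ask TLD and auth): local + TLD + auth = 8 + 20 + 25 = 53 ms each
Remaining 3 lookups: 3 * 53 = 159 ms
Total = 93 + 159 = 252 ms

252


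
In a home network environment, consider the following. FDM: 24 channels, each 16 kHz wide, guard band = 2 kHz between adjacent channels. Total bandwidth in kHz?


Given: 24 channels, 16 kHz each, guard = 2 kHz
Channel bandwidth = 24 * 16 = 384 kHz
Guard bands = 23 gaps * 2 kHz = 46 kHz
Total = 384 + 46 = 430 kHz

430


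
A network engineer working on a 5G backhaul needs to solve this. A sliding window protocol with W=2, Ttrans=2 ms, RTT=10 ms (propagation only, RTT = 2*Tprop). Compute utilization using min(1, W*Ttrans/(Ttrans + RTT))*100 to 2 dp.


Given: W = 2, Ttrans = 2 ms, RTT = 10 ms (= 2 * Tprop, Tprop = 5 ms)
Cycle time = Ttrans + RTT = 2 + 10 = 12 ms (first packet sent until its ACK returns)
W * Ttrans = 2 * 2 = 4 ms of sending per cycle
W * Ttrans / (Ttrans + RTT) = 4 / 12 = 0.333333
U = min(1, 0.333333) = 0.333333
U% = 33.33%

33.33


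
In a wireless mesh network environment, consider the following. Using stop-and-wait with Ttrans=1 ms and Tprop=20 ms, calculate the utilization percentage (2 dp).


Given: Ttrans = 1 ms, Tprop = 20 ms
RTT = 2 * Tprop = 2 * 20 = 40 ms
U = Ttrans / (Ttrans + RTT)
U = 1 / (1 + 40)
U = 1 / 41 = 0.02439
U% = 2.44%

2.44


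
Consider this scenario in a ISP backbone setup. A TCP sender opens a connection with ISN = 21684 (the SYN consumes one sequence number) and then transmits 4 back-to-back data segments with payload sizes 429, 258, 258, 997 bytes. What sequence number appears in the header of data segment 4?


The SYN occupies sequence number ISN = 21684, so the first data byte is ISN + 1 = 21685.
SEQ of data segment i = (ISN + 1) + sum of payload sizes of segments 1..i-1.
Segment 1: SEQ = 21685, payload = 429 bytes
Segment 2: SEQ = 22114, payload = 258 bytes
Segment 3: SEQ = 22372, payload = 258 bytes
Segment 4: SEQ = 22630, payload = 997 bytes
SEQ of segment 4 = 21685 + 429 + 258 + 258 = 22630

22630


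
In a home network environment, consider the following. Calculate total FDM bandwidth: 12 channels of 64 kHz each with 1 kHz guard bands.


Given: 12 channels, 64 kHz each, guard = 1 kHz
Channel bandwidth = 12 * 64 = 768 kHz
Guard bands = 11 gaps * 1 kHz = 11 kHz
Total = 768 + 11 = 779 kHz

779


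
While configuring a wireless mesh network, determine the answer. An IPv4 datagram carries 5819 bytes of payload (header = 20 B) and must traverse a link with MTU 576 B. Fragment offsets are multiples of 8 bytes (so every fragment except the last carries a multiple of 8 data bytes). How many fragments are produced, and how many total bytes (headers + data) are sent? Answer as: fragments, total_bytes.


Max data per non-final fragment = floor((MTU - header)/8)*8 = floor((576 - 20)/8)*8 = floor(556/8)*8 = 552 B
Final fragment needs no 8-byte alignment: it can carry up to MTU - header = 556 B
Non-final fragments needed = ceil((payload - 556) / 552) = ceil(5263/552) = ceil(9.5344) = 10
Number of fragments = 10 + 1 = 11
Fragment sizes (data): 10 * 552 B + 299 B (last, 299 <= 556 OK)
Total bytes sent = payload + n_frags * header = 5819 + 11*20 = 5819 + 220 = 6039 B

11, 6039


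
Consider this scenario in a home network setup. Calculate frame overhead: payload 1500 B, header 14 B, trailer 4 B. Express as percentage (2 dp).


Given: payload = 1500 B, header = 14 B, trailer = 4 B
Overhead bytes = header + trailer = 14 + 4 = 18
Total frame = payload + overhead = 1500 + 18 = 1518
Overhead % = 18 / 1518 * 100 = 1.1858% -> 1.19% (2 dp)

1.19


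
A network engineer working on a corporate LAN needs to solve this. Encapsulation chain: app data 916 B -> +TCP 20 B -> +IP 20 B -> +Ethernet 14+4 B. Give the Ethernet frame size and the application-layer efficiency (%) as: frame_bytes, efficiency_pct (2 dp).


TCP segment = 916 + 20 = 936 B
IP packet = 936 + 20 = 956 B
Ethernet frame = 956 + 14 + 4 = 974 B
Efficiency = app / frame = 916 / 974 = 0.940452 = 94.0452% -> 94.05% (2 dp)

974, 94.05


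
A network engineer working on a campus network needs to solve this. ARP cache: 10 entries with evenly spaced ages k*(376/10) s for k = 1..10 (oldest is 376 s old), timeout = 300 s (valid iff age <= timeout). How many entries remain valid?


Ages are k * 376/10 s for k = 1..10 (spacing = 37.6000 s).
Entry k is valid iff k * 376/10 <= 300 iff k <= 10 * 300 / 376 = 7.9787
n_valid = floor(7.9787) = 7
(n_stale = 10 - 7 = 3)

7


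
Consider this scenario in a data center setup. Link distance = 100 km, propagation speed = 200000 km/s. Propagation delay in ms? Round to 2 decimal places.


Given: distance = 100 km, speed = 200000 km/s
Delay = distance / speed = 100 / 200000 seconds
Delay in ms = 100 * 1000 / 200000
Delay = 0.5000 ms
Rounded to 2 dp = 0.50 ms

0.50
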